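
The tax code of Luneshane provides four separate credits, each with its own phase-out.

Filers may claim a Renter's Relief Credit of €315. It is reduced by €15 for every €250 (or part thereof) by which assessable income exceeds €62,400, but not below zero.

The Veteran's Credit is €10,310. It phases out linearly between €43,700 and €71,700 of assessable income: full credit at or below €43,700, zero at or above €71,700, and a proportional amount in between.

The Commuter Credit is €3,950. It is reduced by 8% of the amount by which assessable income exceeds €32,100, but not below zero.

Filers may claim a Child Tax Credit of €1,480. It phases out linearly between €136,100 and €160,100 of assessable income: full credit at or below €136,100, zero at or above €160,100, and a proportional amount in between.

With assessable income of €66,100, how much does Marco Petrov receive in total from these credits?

Renter's Relief Credit: income exceeds €62,400 by €3,700, which is 15 full-or-partial €250 increments; reduction = 15 × €15 = €225, leaving €90.
Veteran's Credit: €66,100 is €22,400 into a €28,000 phase-out range, leaving 5,600/28,000 of the credit: €10,310 × 5,600/28,000 = €2,062.
Commuter Credit: 8% of the €34,000 excess over €32,100 is €2,720; credit = €3,950 − €2,720 = €1,230.
Child Tax Credit: €66,100 is at or below the €136,100 threshold, so the full €1,480 applies.
Total: €90 + €2,062 + €1,230 + €1,480 = €4,862.

€4,862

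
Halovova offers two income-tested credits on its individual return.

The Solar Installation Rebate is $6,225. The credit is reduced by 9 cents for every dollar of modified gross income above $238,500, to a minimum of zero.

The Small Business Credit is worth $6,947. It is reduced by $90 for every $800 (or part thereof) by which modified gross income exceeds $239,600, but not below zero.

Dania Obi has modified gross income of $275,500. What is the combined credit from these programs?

Solar Installation Rebate: 9% of the $37,000 excess over $238,500 is $3,330; credit = $6,225 − $3,330 = $2,895.
Small Business Credit: income exceeds $239,600 by $35,900, which is 45 full-or-partial $800 increments; reduction = 45 × $90 = $4,050, leaving $2,897.
Total: $2,895 + $2,897 = $5,792.

$5,792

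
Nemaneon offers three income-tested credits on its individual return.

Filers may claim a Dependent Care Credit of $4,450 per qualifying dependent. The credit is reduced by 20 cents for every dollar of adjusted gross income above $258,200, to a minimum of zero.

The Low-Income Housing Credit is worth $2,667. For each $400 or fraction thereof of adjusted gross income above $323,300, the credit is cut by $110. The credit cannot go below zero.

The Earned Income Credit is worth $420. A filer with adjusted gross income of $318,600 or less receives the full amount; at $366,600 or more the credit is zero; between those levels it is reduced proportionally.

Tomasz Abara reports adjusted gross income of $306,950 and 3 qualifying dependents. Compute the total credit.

Dependent Care Credit: base = 3 × $4,450 = $13,350. 20% of the $48,750 excess over $258,200 is $9,750; credit = $13,350 − $9,750 = $3,600.
Low-Income Housing Credit: $306,950 is at or below the $323,300 threshold, so the full $2,667 applies.
Earned Income Credit: $306,950 is at or below the $318,600 threshold, so the full $420 applies.
Total: $3,600 + $2,667 + $420 = $6,687.

$6,687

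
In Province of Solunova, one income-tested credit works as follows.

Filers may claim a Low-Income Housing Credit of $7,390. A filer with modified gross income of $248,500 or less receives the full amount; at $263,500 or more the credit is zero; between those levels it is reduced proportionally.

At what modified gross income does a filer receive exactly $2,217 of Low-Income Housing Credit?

$259,000

$2,217 is 2,217/7,390 of the full $7,390, so 5,173/7,390 of the $15,000 range has been used: income = $248,500 + $15,000 × 5,173/7,390 = $259,000.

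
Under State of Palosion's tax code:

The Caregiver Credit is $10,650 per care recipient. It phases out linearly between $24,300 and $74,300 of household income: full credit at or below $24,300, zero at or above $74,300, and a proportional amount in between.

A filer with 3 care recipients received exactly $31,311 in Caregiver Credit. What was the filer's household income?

Full credit = 3 × $10,650 = $31,950.
$31,311 is 31,311/31,950 of the full $31,950, so 639/31,950 of the $50,000 range has been used: income = $24,300 + $50,000 × 639/31,950 = $25,300.

$25,300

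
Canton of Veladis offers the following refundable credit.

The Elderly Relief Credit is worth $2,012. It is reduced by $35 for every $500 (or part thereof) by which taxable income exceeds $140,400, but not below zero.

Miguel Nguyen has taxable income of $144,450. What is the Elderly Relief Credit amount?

Elderly Relief Credit: income exceeds $140,400 by $4,050, which is 9 full-or-partial $500 increments; reduction = 9 × $35 = $315, leaving $1,697.

$1,697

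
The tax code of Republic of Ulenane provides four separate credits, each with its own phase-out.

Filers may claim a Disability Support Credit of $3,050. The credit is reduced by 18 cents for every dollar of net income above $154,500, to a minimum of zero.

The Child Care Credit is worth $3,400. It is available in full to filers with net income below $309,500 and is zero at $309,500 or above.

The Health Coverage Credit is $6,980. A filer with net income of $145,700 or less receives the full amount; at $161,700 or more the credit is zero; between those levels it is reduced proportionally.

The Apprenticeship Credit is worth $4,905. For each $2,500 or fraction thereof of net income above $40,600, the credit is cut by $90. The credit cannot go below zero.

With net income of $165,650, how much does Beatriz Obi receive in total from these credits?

$4,758

Disability Support Credit: 18% of the $11,150 excess over $154,500 is $2,007; credit = $3,050 − $2,007 = $1,043.
Child Care Credit: $165,650 is below the $309,500 cutoff, so the full $3,400 applies.
Health Coverage Credit: $165,650 is at or above $161,700, so the credit is $0.
Apprenticeship Credit: income exceeds $40,600 by $125,050, which is 51 full-or-partial $2,500 increments; reduction = 51 × $90 = $4,590, leaving $315.
Total: $1,043 + $3,400 + $0 + $315 = $4,758.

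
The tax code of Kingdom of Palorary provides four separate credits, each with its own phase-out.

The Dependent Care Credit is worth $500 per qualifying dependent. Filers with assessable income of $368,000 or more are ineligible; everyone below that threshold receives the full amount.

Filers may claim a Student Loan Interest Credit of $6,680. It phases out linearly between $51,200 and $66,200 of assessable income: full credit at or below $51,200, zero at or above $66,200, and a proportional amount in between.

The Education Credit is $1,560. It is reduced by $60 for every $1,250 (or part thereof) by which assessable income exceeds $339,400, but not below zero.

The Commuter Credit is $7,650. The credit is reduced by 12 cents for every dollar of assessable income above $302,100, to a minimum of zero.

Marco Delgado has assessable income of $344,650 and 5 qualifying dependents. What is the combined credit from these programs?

$6,304

Dependent Care Credit: base = 5 × $500 = $2,500. $344,650 is below the $368,000 cutoff, so the full $2,500 applies.
Student Loan Interest Credit: $344,650 is at or above $66,200, so the credit is $0.
Education Credit: income exceeds $339,400 by $5,250, which is 5 full-or-partial $1,250 increments; reduction = 5 × $60 = $300, leaving $1,260.
Commuter Credit: 12% of the $42,550 excess over $302,100 is $5,106; credit = $7,650 − $5,106 = $2,544.
Total: $2,500 + $0 + $1,260 + $2,544 = $6,304.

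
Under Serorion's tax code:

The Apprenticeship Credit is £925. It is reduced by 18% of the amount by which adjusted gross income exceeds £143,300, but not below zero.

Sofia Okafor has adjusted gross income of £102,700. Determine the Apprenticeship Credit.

Apprenticeship Credit: £102,700 is at or below the £143,300 threshold, so the full £925 applies.

£925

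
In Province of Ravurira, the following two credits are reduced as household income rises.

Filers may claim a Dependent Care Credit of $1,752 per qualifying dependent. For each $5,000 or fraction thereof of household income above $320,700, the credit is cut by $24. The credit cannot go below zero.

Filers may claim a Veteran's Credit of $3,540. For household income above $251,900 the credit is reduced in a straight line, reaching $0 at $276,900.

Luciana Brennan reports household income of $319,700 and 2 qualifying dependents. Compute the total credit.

$3,504

Dependent Care Credit: base = 2 × $1,752 = $3,504. $319,700 is at or below the $320,700 threshold, so the full $3,504 applies.
Veteran's Credit: $319,700 is at or above $276,900, so the credit is $0.
Total: $3,504 + $0 = $3,504.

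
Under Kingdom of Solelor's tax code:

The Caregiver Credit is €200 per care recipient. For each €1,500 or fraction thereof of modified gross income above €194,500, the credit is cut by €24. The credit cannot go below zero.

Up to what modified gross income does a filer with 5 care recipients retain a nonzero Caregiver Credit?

Full credit = 5 × €200 = €1,000.
After 41 increments the reduction is 41 × €24 = €984, leaving €16; one more increment wipes it out. Increment 41 ends at excess 41 × €1,500 = €61,500, so the highest qualifying income is €194,500 + €61,500 = €256,000.

€256,000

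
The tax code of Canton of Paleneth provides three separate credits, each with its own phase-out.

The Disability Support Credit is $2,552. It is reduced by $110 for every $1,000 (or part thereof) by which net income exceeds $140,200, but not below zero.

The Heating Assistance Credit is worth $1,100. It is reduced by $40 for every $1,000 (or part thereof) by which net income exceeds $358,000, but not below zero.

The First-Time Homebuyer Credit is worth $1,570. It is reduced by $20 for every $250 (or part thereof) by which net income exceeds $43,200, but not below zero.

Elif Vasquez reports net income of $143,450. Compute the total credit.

$3,212

Disability Support Credit: income exceeds $140,200 by $3,250, which is 4 full-or-partial $1,000 increments; reduction = 4 × $110 = $440, leaving $2,112.
Heating Assistance Credit: $143,450 is at or below the $358,000 threshold, so the full $1,100 applies.
First-Time Homebuyer Credit: income exceeds $43,200 by $100,250 → 401 increments × $20 = $8,020 ≥ base, so the credit is $0.
Total: $2,112 + $1,100 + $0 = $3,212.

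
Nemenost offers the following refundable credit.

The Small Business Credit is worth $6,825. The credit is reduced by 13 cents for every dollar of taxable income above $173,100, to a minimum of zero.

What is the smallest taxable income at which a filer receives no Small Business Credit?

The credit falls by 13% of each dollar above $173,100, so it reaches zero when the excess is $6,825 / 13% = $52,500: income = $173,100 + $52,500 = $225,600.

$225,600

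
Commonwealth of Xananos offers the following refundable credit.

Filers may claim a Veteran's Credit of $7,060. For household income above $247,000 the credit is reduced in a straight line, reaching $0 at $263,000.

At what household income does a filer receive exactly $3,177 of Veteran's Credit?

$3,177 is 3,177/7,060 of the full $7,060, so 3,883/7,060 of the $16,000 range has been used: income = $247,000 + $16,000 × 3,883/7,060 = $255,800.

$255,800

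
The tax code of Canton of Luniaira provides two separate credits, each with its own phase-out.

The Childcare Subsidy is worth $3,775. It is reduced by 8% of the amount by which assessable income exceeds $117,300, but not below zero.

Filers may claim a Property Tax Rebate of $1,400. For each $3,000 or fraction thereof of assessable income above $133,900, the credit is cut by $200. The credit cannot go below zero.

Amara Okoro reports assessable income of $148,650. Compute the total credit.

$1,667

Childcare Subsidy: 8% of the $31,350 excess over $117,300 is $2,508; credit = $3,775 − $2,508 = $1,267.
Property Tax Rebate: income exceeds $133,900 by $14,750, which is 5 full-or-partial $3,000 increments; reduction = 5 × $200 = $1,000, leaving $400.
Total: $1,267 + $400 = $1,667.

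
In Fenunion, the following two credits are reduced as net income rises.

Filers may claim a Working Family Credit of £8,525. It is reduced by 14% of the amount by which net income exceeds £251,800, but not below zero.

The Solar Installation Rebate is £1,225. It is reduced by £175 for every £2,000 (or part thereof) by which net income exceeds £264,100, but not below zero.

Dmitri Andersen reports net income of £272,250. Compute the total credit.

Working Family Credit: 14% of the £20,450 excess over £251,800 is £2,863; credit = £8,525 − £2,863 = £5,662.
Solar Installation Rebate: income exceeds £264,100 by £8,150, which is 5 full-or-partial £2,000 increments; reduction = 5 × £175 = £875, leaving £350.
Total: £5,662 + £350 = £6,012.

£6,012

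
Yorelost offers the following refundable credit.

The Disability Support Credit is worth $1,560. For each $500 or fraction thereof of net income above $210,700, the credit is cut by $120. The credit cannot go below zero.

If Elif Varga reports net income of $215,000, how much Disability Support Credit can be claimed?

$480

Disability Support Credit: income exceeds $210,700 by $4,300, which is 9 full-or-partial $500 increments; reduction = 9 × $120 = $1,080, leaving $480.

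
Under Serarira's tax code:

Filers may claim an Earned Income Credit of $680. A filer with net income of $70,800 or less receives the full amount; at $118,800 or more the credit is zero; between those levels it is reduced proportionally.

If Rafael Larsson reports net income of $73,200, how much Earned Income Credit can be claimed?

Earned Income Credit: $73,200 is $2,400 into a $48,000 phase-out range, leaving 45,600/48,000 of the credit: $680 × 45,600/48,000 = $646.

$646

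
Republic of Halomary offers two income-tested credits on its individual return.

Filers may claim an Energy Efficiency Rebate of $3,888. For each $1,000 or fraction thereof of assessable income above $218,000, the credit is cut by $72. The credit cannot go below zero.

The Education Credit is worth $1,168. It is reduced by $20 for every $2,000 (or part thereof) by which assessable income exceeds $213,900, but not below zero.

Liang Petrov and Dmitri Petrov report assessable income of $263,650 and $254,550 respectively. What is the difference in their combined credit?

Liang ($263,650): Energy Efficiency Rebate: income exceeds $218,000 by $45,650, which is 46 full-or-partial $1,000 increments; reduction = 46 × $72 = $3,312, leaving $576. Education Credit: income exceeds $213,900 by $49,750, which is 25 full-or-partial $2,000 increments; reduction = 25 × $20 = $500, leaving $668. total $576 + $668 = $1,244
Dmitri ($254,550): Energy Efficiency Rebate: income exceeds $218,000 by $36,550, which is 37 full-or-partial $1,000 increments; reduction = 37 × $72 = $2,664, leaving $1,224. Education Credit: income exceeds $213,900 by $40,650, which is 21 full-or-partial $2,000 increments; reduction = 21 × $20 = $420, leaving $748. total $1,224 + $748 = $1,972
Difference: |$1,244 − $1,972| = $728.

$728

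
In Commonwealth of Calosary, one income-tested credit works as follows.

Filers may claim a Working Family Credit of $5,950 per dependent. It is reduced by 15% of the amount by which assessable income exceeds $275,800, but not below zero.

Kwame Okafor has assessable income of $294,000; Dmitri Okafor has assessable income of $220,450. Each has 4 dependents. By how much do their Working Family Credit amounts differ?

Kwame ($294,000): Working Family Credit: base = 4 × $5,950 = $23,800. 15% of the $18,200 excess over $275,800 is $2,730; credit = $23,800 − $2,730 = $21,070.
Dmitri ($220,450): Working Family Credit: base = 4 × $5,950 = $23,800. $220,450 is at or below the $275,800 threshold, so the full $23,800 applies.
Difference: |$21,070 − $23,800| = $2,730.

$2,730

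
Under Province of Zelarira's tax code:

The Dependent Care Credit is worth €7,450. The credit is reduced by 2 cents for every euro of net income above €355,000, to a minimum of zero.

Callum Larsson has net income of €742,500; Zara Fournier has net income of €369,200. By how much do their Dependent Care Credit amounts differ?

Callum (€742,500): Dependent Care Credit: 2% of the €387,500 excess over €355,000 is €7,750 ≥ base, so the credit is €0.
Zara (€369,200): Dependent Care Credit: 2% of the €14,200 excess over €355,000 is €284; credit = €7,450 − €284 = €7,166.
Difference: |€0 − €7,166| = €7,166.

€7,166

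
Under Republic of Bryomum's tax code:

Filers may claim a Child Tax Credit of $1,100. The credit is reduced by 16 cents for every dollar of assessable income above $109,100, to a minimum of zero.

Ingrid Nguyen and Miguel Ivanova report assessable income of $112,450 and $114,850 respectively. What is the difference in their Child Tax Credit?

$384

Ingrid ($112,450): Child Tax Credit: 16% of the $3,350 excess over $109,100 is $536; credit = $1,100 − $536 = $564.
Miguel ($114,850): Child Tax Credit: 16% of the $5,750 excess over $109,100 is $920; credit = $1,100 − $920 = $180.
Difference: |$564 − $180| = $384.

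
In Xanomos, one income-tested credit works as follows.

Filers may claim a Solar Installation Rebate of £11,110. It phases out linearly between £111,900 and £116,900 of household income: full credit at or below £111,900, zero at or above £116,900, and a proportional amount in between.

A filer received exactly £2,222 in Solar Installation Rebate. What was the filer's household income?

£115,900

£2,222 is 2,222/11,110 of the full £11,110, so 8,888/11,110 of the £5,000 range has been used: income = £111,900 + £5,000 × 8,888/11,110 = £115,900.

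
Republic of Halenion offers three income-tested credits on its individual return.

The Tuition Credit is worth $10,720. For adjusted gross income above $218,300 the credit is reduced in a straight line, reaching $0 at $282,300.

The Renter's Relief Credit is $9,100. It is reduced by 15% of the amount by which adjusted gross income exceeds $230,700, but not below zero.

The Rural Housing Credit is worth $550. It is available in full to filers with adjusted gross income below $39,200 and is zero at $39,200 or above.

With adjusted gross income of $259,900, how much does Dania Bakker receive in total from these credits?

$8,472

Tuition Credit: $259,900 is $41,600 into a $64,000 phase-out range, leaving 22,400/64,000 of the credit: $10,720 × 22,400/64,000 = $3,752.
Renter's Relief Credit: 15% of the $29,200 excess over $230,700 is $4,380; credit = $9,100 − $4,380 = $4,720.
Rural Housing Credit: $259,900 meets or exceeds the $39,200 cutoff, so the credit is $0.
Total: $3,752 + $4,720 + $0 = $8,472.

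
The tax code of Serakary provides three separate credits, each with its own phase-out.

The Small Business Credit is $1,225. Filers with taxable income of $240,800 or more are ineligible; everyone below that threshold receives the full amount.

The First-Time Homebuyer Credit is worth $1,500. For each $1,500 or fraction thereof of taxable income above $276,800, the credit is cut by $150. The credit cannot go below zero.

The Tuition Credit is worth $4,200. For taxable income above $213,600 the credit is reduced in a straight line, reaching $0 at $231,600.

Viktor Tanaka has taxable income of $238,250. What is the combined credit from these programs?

$2,725

Small Business Credit: $238,250 is below the $240,800 cutoff, so the full $1,225 applies.
First-Time Homebuyer Credit: $238,250 is at or below the $276,800 threshold, so the full $1,500 applies.
Tuition Credit: $238,250 is at or above $231,600, so the credit is $0.
Total: $1,225 + $1,500 + $0 = $2,725.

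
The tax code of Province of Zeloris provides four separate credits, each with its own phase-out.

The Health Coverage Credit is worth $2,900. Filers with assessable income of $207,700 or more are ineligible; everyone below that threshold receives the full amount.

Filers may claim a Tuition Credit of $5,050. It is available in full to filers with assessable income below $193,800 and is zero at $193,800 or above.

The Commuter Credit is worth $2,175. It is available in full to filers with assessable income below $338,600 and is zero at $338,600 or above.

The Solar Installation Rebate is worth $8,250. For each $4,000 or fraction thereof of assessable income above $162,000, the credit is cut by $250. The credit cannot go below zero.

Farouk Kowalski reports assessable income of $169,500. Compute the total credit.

Health Coverage Credit: $169,500 is below the $207,700 cutoff, so the full $2,900 applies.
Tuition Credit: $169,500 is below the $193,800 cutoff, so the full $5,050 applies.
Commuter Credit: $169,500 is below the $338,600 cutoff, so the full $2,175 applies.
Solar Installation Rebate: income exceeds $162,000 by $7,500, which is 2 full-or-partial $4,000 increments; reduction = 2 × $250 = $500, leaving $7,750.
Total: $2,900 + $5,050 + $2,175 + $7,750 = $17,875.

$17,875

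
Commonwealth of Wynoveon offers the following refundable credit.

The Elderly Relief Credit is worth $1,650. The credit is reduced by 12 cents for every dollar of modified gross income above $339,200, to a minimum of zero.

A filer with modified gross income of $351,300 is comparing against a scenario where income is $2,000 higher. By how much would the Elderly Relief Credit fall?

$198

At $351,300 — 12% of the $12,100 excess over $339,200 is $1,452; credit = $1,650 − $1,452 = $198.
At $353,300 — 12% of the $14,100 excess over $339,200 is $1,692 ≥ base, so the credit is $0.
Lost: $198 − $0 = $198.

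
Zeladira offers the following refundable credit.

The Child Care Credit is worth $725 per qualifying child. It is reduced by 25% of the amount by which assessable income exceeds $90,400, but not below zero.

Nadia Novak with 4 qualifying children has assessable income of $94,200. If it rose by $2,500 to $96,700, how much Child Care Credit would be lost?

$625

At $94,200 — base = 4 × $725 = $2,900. 25% of the $3,800 excess over $90,400 is $950; credit = $2,900 − $950 = $1,950.
At $96,700 — base = 4 × $725 = $2,900. 25% of the $6,300 excess over $90,400 is $1,575; credit = $2,900 − $1,575 = $1,325.
Lost: $1,950 − $1,325 = $625.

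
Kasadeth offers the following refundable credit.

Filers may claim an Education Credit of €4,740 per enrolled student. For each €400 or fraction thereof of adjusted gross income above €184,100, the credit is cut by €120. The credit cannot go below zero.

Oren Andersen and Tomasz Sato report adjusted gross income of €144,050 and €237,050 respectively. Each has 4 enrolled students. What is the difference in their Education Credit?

€15,960

Oren (€144,050): Education Credit: base = 4 × €4,740 = €18,960. €144,050 is at or below the €184,100 threshold, so the full €18,960 applies.
Tomasz (€237,050): Education Credit: base = 4 × €4,740 = €18,960. income exceeds €184,100 by €52,950, which is 133 full-or-partial €400 increments; reduction = 133 × €120 = €15,960, leaving €3,000.
Difference: |€18,960 − €3,000| = €15,960.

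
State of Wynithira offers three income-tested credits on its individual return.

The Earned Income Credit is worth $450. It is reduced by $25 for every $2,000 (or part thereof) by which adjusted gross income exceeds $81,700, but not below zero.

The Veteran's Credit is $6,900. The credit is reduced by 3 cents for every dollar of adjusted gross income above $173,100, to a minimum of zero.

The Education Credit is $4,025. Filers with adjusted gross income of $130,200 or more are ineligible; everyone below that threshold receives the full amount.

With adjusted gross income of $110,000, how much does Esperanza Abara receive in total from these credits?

$11,000

Earned Income Credit: income exceeds $81,700 by $28,300, which is 15 full-or-partial $2,000 increments; reduction = 15 × $25 = $375, leaving $75.
Veteran's Credit: $110,000 is at or below the $173,100 threshold, so the full $6,900 applies.
Education Credit: $110,000 is below the $130,200 cutoff, so the full $4,025 applies.
Total: $75 + $6,900 + $4,025 = $11,000.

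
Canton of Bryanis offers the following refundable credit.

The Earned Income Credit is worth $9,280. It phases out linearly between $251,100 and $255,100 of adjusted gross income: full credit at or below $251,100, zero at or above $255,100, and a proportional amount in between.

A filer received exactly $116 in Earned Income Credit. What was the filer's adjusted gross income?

$116 is 116/9,280 of the full $9,280, so 9,164/9,280 of the $4,000 range has been used: income = $251,100 + $4,000 × 9,164/9,280 = $255,050.

$255,050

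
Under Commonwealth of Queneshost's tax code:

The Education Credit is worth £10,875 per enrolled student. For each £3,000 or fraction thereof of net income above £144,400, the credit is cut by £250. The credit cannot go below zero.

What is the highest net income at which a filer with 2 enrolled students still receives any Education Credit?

£402,400

Full credit = 2 × £10,875 = £21,750.
After 86 increments the reduction is 86 × £250 = £21,500, leaving £250; one more increment wipes it out. Increment 86 ends at excess 86 × £3,000 = £258,000, so the highest qualifying income is £144,400 + £258,000 = £402,400.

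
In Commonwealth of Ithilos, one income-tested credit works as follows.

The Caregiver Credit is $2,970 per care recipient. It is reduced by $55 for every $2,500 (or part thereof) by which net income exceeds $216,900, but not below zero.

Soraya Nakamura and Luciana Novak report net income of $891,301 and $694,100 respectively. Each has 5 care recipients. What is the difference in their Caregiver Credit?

$4,345

Soraya ($891,301): Caregiver Credit: base = 5 × $2,970 = $14,850. income exceeds $216,900 by $674,401 → 270 increments × $55 = $14,850 ≥ base, so the credit is $0.
Luciana ($694,100): Caregiver Credit: base = 5 × $2,970 = $14,850. income exceeds $216,900 by $477,200, which is 191 full-or-partial $2,500 increments; reduction = 191 × $55 = $10,505, leaving $4,345.
Difference: |$0 − $4,345| = $4,345.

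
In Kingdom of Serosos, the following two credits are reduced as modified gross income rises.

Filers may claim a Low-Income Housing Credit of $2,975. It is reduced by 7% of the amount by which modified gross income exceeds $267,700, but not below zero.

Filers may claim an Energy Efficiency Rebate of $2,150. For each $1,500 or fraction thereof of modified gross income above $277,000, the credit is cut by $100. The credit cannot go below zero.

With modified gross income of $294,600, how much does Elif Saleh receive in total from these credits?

$2,042

Low-Income Housing Credit: 7% of the $26,900 excess over $267,700 is $1,883; credit = $2,975 − $1,883 = $1,092.
Energy Efficiency Rebate: income exceeds $277,000 by $17,600, which is 12 full-or-partial $1,500 increments; reduction = 12 × $100 = $1,200, leaving $950.
Total: $1,092 + $950 = $2,042.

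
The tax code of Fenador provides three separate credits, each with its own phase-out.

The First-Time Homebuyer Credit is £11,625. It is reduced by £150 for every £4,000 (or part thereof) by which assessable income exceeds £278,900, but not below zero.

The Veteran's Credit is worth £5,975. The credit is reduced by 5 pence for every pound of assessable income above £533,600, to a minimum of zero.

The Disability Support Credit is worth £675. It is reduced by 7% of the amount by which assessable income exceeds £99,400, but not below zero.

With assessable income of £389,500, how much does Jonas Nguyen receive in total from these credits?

£13,400

First-Time Homebuyer Credit: income exceeds £278,900 by £110,600, which is 28 full-or-partial £4,000 increments; reduction = 28 × £150 = £4,200, leaving £7,425.
Veteran's Credit: £389,500 is at or below the £533,600 threshold, so the full £5,975 applies.
Disability Support Credit: 7% of the £290,100 excess over £99,400 is £20,307 ≥ base, so the credit is £0.
Total: £7,425 + £5,975 + £0 = £13,400.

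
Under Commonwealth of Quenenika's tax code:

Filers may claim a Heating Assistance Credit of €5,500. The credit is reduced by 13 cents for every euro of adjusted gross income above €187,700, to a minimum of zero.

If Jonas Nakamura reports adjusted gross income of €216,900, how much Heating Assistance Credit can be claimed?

Heating Assistance Credit: 13% of the €29,200 excess over €187,700 is €3,796; credit = €5,500 − €3,796 = €1,704.

€1,704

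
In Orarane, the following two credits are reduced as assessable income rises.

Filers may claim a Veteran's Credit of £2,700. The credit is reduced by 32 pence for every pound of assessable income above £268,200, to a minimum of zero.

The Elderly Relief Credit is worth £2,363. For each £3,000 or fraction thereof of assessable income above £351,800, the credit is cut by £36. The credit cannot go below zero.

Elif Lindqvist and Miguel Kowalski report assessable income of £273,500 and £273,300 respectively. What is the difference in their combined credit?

£64

Elif (£273,500): Veteran's Credit: 32% of the £5,300 excess over £268,200 is £1,696; credit = £2,700 − £1,696 = £1,004. Elderly Relief Credit: £273,500 is at or below the £351,800 threshold, so the full £2,363 applies. total £1,004 + £2,363 = £3,367
Miguel (£273,300): Veteran's Credit: 32% of the £5,100 excess over £268,200 is £1,632; credit = £2,700 − £1,632 = £1,068. Elderly Relief Credit: £273,300 is at or below the £351,800 threshold, so the full £2,363 applies. total £1,068 + £2,363 = £3,431
Difference: |£3,367 − £3,431| = £64.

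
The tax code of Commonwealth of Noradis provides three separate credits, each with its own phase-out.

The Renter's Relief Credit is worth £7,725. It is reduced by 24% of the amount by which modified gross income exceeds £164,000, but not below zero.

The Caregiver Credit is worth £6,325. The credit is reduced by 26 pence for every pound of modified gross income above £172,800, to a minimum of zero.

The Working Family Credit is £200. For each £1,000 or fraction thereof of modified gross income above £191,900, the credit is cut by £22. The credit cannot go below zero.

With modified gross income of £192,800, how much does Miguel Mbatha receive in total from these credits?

£2,116

Renter's Relief Credit: 24% of the £28,800 excess over £164,000 is £6,912; credit = £7,725 − £6,912 = £813.
Caregiver Credit: 26% of the £20,000 excess over £172,800 is £5,200; credit = £6,325 − £5,200 = £1,125.
Working Family Credit: income exceeds £191,900 by £900, which is 1 full-or-partial £1,000 increment; reduction = 1 × £22 = £22, leaving £178.
Total: £813 + £1,125 + £178 = £2,116.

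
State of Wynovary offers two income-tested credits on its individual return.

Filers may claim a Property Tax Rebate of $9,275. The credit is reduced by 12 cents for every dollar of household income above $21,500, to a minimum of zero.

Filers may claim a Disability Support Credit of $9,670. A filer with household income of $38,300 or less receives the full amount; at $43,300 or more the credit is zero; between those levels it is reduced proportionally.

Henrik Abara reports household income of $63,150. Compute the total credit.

Property Tax Rebate: 12% of the $41,650 excess over $21,500 is $4,998; credit = $9,275 − $4,998 = $4,277.
Disability Support Credit: $63,150 is at or above $43,300, so the credit is $0.
Total: $4,277 + $0 = $4,277.

$4,277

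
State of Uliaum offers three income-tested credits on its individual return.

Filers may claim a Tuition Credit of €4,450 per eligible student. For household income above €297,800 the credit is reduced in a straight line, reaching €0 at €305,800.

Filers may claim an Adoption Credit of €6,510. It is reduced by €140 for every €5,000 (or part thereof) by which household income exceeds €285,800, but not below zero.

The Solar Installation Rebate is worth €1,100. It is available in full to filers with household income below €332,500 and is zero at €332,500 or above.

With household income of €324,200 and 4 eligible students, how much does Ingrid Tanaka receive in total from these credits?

€6,490

Tuition Credit: base = 4 × €4,450 = €17,800. €324,200 is at or above €305,800, so the credit is €0.
Adoption Credit: income exceeds €285,800 by €38,400, which is 8 full-or-partial €5,000 increments; reduction = 8 × €140 = €1,120, leaving €5,390.
Solar Installation Rebate: €324,200 is below the €332,500 cutoff, so the full €1,100 applies.
Total: €0 + €5,390 + €1,100 = €6,490.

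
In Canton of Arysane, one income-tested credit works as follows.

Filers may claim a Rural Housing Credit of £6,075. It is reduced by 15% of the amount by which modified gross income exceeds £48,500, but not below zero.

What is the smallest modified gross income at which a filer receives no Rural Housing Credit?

The credit falls by 15% of each pound above £48,500, so it reaches zero when the excess is £6,075 / 15% = £40,500: income = £48,500 + £40,500 = £89,000.

£89,000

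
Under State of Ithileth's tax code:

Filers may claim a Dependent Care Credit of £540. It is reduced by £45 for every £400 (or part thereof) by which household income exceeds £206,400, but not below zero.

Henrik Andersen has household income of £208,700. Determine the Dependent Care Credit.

£270

Dependent Care Credit: income exceeds £206,400 by £2,300, which is 6 full-or-partial £400 increments; reduction = 6 × £45 = £270, leaving £270.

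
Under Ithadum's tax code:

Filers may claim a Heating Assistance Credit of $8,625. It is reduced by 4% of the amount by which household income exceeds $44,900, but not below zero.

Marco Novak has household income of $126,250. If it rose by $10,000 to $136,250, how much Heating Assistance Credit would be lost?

At $126,250 — 4% of the $81,350 excess over $44,900 is $3,254; credit = $8,625 − $3,254 = $5,371.
At $136,250 — 4% of the $91,350 excess over $44,900 is $3,654; credit = $8,625 − $3,654 = $4,971.
Lost: $5,371 − $4,971 = $400.

$400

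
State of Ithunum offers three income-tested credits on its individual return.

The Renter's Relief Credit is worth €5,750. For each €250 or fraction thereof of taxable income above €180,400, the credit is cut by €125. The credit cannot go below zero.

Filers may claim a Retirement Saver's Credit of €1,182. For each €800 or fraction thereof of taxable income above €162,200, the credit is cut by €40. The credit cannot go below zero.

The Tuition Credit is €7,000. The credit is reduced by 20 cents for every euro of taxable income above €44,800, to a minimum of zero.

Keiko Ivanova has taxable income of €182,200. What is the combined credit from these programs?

€4,932

Renter's Relief Credit: income exceeds €180,400 by €1,800, which is 8 full-or-partial €250 increments; reduction = 8 × €125 = €1,000, leaving €4,750.
Retirement Saver's Credit: income exceeds €162,200 by €20,000, which is 25 full-or-partial €800 increments; reduction = 25 × €40 = €1,000, leaving €182.
Tuition Credit: 20% of the €137,400 excess over €44,800 is €27,480 ≥ base, so the credit is €0.
Total: €4,750 + €182 + €0 = €4,932.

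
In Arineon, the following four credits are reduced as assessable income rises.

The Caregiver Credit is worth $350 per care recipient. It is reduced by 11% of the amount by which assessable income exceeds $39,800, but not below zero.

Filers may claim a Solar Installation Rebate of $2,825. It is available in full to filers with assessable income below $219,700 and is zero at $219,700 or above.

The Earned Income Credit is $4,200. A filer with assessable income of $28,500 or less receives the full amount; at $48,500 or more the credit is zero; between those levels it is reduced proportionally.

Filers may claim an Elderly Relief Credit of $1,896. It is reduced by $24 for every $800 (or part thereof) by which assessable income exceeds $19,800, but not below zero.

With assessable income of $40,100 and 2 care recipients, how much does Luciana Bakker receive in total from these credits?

Caregiver Credit: base = 2 × $350 = $700. 11% of the $300 excess over $39,800 is $33; credit = $700 − $33 = $667.
Solar Installation Rebate: $40,100 is below the $219,700 cutoff, so the full $2,825 applies.
Earned Income Credit: $40,100 is $11,600 into a $20,000 phase-out range, leaving 8,400/20,000 of the credit: $4,200 × 8,400/20,000 = $1,764.
Elderly Relief Credit: income exceeds $19,800 by $20,300, which is 26 full-or-partial $800 increments; reduction = 26 × $24 = $624, leaving $1,272.
Total: $667 + $2,825 + $1,764 + $1,272 = $6,528.

$6,528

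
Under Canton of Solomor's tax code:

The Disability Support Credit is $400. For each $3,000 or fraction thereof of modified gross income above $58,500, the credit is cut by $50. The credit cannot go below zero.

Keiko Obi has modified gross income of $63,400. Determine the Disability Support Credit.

Disability Support Credit: income exceeds $58,500 by $4,900, which is 2 full-or-partial $3,000 increments; reduction = 2 × $50 = $100, leaving $300.

$300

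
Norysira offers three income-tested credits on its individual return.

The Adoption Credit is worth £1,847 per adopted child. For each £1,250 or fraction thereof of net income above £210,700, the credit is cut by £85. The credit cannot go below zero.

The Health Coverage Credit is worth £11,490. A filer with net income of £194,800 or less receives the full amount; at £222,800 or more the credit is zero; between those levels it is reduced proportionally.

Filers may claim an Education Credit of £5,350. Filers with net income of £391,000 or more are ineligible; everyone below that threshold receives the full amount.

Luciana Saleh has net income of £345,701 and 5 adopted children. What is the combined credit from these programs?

Adoption Credit: base = 5 × £1,847 = £9,235. income exceeds £210,700 by £135,001 → 109 increments × £85 = £9,265 ≥ base, so the credit is £0.
Health Coverage Credit: £345,701 is at or above £222,800, so the credit is £0.
Education Credit: £345,701 is below the £391,000 cutoff, so the full £5,350 applies.
Total: £0 + £0 + £5,350 = £5,350.

£5,350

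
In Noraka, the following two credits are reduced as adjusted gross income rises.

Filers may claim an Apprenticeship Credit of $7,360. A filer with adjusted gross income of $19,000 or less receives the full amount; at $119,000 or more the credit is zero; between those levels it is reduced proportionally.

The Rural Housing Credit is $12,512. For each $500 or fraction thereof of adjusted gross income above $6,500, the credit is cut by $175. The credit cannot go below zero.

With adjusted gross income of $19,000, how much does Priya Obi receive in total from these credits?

Apprenticeship Credit: $19,000 is at or below the $19,000 threshold, so the full $7,360 applies.
Rural Housing Credit: income exceeds $6,500 by $12,500, which is 25 full-or-partial $500 increments; reduction = 25 × $175 = $4,375, leaving $8,137.
Total: $7,360 + $8,137 = $15,497.

$15,497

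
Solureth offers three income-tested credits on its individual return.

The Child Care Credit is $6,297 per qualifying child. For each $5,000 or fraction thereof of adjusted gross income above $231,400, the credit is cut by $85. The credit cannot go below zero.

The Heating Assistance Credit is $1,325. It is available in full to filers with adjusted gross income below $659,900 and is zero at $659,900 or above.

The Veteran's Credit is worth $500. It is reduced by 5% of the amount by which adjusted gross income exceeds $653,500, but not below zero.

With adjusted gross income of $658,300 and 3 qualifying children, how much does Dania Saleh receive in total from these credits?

Child Care Credit: base = 3 × $6,297 = $18,891. income exceeds $231,400 by $426,900, which is 86 full-or-partial $5,000 increments; reduction = 86 × $85 = $7,310, leaving $11,581.
Heating Assistance Credit: $658,300 is below the $659,900 cutoff, so the full $1,325 applies.
Veteran's Credit: 5% of the $4,800 excess over $653,500 is $240; credit = $500 − $240 = $260.
Total: $11,581 + $1,325 + $260 = $13,166.

$13,166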